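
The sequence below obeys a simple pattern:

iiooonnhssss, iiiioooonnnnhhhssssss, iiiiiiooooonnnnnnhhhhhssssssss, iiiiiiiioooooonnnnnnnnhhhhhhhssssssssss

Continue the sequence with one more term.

Term n consists of 2n i's, followed by n+2 o's, followed by 2n n's, followed by 2n-1 h's, followed by 2n+2 s's (n = 1, 2, …).
Setting n = 5 gives 10, 7, 10, 9, 12 characters in each block.

iiiiiiiiiiooooooonnnnnnnnnnhhhhhhhhhssssssssssss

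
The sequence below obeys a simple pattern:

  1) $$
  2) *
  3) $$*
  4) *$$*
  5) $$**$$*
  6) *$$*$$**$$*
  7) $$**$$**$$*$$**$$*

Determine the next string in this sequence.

From term 3 onward, concatenate the second-to-last term with the last: $$·* = $$*, *·$$* = *$$*, …
The next term joins *$$*$$**$$* and $$**$$**$$*$$**$$*.

*$$*$$**$$*$$**$$**$$*$$**$$*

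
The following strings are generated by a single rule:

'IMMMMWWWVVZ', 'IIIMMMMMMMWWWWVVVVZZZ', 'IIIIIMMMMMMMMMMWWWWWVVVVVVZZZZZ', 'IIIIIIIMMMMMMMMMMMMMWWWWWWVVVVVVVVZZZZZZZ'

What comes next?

Reading off run lengths: I runs 1, 3, 5, 7; M runs 4, 7, 10, 13; W runs 3, 4, 5, 6; V runs 2, 4, 6, 8; Z runs 1, 3, 5, 7 — each is linear in n (n = 1, 2, …).
Setting n = 5 gives 9, 16, 7, 10, 9 characters in each block.

IIIIIIIIIMMMMMMMMMMMMMMMMWWWWWWWVVVVVVVVVVZZZZZZZZZ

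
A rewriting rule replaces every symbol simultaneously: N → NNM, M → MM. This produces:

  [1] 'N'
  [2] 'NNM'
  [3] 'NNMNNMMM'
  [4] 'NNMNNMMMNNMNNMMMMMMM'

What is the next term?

φ(NNMNNMMMNNMNNMMMMMMM) expands symbol-by-symbol to NNM NNM MM NNM NNM MM MM MM NNM NNM MM NNM NNM MM MM MM MM MM MM MM; joining the 20 pieces gives the next term.

NNMNNMMMNNMNNMMMMMMMNNMNNMMMNNMNNMMMMMMMMMMMMMMM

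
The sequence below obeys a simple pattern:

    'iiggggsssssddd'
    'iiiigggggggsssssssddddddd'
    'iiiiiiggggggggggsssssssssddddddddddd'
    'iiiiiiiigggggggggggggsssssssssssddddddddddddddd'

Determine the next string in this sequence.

Reading off run lengths: i runs 2, 4, 6, 8; g runs 4, 7, 10, 13; s runs 5, 7, 9, 11; d runs 3, 7, 11, 15 — each is linear in n (n = 1, 2, …).
Setting n = 5 gives 10, 16, 13, 19 characters in each block.

iiiiiiiiiiggggggggggggggggsssssssssssssddddddddddddddddddd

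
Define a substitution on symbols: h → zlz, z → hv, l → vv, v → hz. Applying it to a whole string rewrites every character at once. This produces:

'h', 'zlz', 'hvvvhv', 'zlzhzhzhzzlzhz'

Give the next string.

Rewriting the 14 symbols of zlzhzhzhzzlzhz one by one yields hv vv hv zlz hv zlz hv zlz hv hv vv hv zlz hv; concatenated:

hvvvhvzlzhvzlzhvzlzhvhvvvhvzlzhv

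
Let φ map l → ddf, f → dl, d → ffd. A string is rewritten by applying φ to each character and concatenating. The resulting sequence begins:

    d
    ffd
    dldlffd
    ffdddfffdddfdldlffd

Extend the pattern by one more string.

Rewriting the 19 symbols of ffdddfffdddfdldlffd one by one yields dl dl ffd ffd ffd dl dl dl ffd ffd ffd dl ffd ddf ffd ddf dl dl ffd; concatenated:

dldlffdffdffddldldlffdffdffddlffdddfffdddfdldlffd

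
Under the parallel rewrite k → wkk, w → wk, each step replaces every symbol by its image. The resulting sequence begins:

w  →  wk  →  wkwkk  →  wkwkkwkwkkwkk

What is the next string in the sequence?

wkwkkwkwkkwkkwkwkkwkwkkwkkwkwkkwkk

Applying the rule to each of the 13 symbols of wkwkkwkwkkwkk gives the pieces wk wkk wk wkk wkk wk wkk wk wkk wkk wk wkk wkk, which concatenate to the answer.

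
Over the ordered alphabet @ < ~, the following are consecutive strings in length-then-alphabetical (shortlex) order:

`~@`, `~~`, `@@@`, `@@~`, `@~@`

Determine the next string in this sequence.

@~~

The successor of @~@ increments the rightmost position that isn't already ~ and resets every position after it to @.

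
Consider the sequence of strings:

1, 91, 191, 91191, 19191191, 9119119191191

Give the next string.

191911919119119191191

Each term (from the third on) is the two preceding terms concatenated in order: term 3 = 1·91 = 191.
Continuing: 19191191 · 9119119191191 gives term 7.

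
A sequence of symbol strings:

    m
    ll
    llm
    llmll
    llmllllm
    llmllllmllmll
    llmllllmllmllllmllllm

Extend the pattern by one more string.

This is a Fibonacci-style word recurrence s(k) = s(k−1)·s(k−2): e.g. ll·m = llm.
The next term joins llmllllmllmllllmllllm and llmllllmllmll.

llmllllmllmllllmllllmllmllllmllmll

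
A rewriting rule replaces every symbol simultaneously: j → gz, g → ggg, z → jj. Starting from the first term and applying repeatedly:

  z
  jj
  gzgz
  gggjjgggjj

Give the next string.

Apply φ to gggjjgggjj symbol by symbol: g→ggg, g→ggg, g→ggg, j→gz, j→gz, g→ggg, g→ggg, g→ggg, j→gz, j→gz; joined: ggg ggg ggg gz gz ggg ggg ggg gz gz.

ggggggggggzgzggggggggggzgz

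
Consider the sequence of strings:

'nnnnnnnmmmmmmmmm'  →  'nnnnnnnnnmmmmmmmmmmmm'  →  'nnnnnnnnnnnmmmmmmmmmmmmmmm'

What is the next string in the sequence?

nnnnnnnnnnnnnmmmmmmmmmmmmmmmmmm

The n-th term is 2n+1 n's then 3n m's, where the shown terms are n = 3, 4, 5.
Setting n = 6 gives 13, 18 characters in each block.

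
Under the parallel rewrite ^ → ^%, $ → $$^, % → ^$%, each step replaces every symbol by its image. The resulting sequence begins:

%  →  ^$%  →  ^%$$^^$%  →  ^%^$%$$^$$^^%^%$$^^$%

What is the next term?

^%^$%^%$$^^$%$$^$$^^%$$^$$^^%^%^$%^%^$%$$^$$^^%^%$$^^$%

Replace each of the 21 characters of ^%^$%$$^$$^^%^%$$^^$% in place — ^% ^$% ^% $$^ ^$% $$^ $$^ ^% $$^ $$^ ^% ^% ^$% ^% ^$% $$^ $$^ ^% ^% $$^ ^$% — and concatenate.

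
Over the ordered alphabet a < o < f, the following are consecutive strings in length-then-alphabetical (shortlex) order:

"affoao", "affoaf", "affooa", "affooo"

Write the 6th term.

affofa

Continuing the enumeration 2 steps past affooo: affooo → affoof → (answer).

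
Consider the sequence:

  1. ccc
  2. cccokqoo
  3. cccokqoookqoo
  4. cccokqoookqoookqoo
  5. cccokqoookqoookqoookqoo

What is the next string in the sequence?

The strings grow by a fixed suffix okqoo each time.
Applying this once more to cccokqoookqoookqoookqoo:

cccokqoookqoookqoookqoookqoo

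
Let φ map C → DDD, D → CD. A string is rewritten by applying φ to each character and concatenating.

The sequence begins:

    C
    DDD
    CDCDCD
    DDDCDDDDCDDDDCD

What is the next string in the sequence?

Rewriting the 15 symbols of DDDCDDDDCDDDDCD one by one yields CD CD CD DDD CD CD CD CD DDD CD CD CD CD DDD CD; concatenated:

CDCDCDDDDCDCDCDCDDDDCDCDCDCDDDDCD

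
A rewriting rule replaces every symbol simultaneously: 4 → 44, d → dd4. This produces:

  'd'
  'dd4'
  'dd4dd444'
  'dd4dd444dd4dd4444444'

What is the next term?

Rewriting the 20 symbols of dd4dd444dd4dd4444444 one by one yields dd4 dd4 44 dd4 dd4 44 44 44 dd4 dd4 44 dd4 dd4 44 44 44 44 44 44 44; concatenated:

dd4dd444dd4dd4444444dd4dd444dd4dd444444444444444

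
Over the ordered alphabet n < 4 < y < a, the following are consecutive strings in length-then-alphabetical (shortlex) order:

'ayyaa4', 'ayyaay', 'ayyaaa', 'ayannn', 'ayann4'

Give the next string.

ayanny

Treat ayann4 as a base-4 numeral over the given alphabet and add one, carrying through any trailing a's.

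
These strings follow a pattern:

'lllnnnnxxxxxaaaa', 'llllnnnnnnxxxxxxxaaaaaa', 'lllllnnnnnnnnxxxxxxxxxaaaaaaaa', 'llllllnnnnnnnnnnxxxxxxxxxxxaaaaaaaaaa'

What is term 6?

The n-th term is n+1 l's then 2n n's then 2n+1 x's then 2n a's, where the shown terms are n = 2, 3, 4, 5.
At n = 7 the blocks have lengths 8, 14, 15, 14.

llllllllnnnnnnnnnnnnnnxxxxxxxxxxxxxxxaaaaaaaaaaaaaa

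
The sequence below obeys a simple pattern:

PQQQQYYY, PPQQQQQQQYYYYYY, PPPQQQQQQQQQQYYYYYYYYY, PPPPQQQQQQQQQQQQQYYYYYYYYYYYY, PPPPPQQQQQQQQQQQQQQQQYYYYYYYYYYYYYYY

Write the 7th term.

Term n consists of n P's, followed by 3n+1 Q's, followed by 3n Y's (n = 1, 2, …).
At n = 7 the blocks have lengths 7, 22, 21.

PPPPPPPQQQQQQQQQQQQQQQQQQQQQQYYYYYYYYYYYYYYYYYYYYY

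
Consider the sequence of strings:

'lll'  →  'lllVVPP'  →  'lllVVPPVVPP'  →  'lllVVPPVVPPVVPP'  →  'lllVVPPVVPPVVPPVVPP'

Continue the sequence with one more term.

Each term is the previous one with VVPP appended.
Applying this once more to lllVVPPVVPPVVPPVVPP:

lllVVPPVVPPVVPPVVPPVVPP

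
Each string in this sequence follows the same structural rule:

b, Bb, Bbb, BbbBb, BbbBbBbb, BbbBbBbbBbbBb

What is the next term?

From term 3 onward, concatenate the last term with the second-to-last: Bb·b = Bbb, Bbb·Bb = BbbBb, …
The next term joins BbbBbBbbBbbBb and BbbBbBbb.

BbbBbBbbBbbBbBbbBbBbb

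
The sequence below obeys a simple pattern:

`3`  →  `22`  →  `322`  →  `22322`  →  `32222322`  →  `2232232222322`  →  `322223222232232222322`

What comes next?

This is a Fibonacci-style word recurrence s(k) = s(k−2)·s(k−1): e.g. 3·22 = 322.
So term 8 is 2232232222322·322223222232232222322.

2232232222322322223222232232222322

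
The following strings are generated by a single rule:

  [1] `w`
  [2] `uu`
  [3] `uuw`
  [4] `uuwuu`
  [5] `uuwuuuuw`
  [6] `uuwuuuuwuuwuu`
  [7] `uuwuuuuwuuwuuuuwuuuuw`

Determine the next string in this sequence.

uuwuuuuwuuwuuuuwuuuuwuuwuuuuwuuwuu

From term 3 onward, concatenate the last term with the second-to-last: uu·w = uuw, uuw·uu = uuwuu, …
So term 8 is uuwuuuuwuuwuuuuwuuuuw·uuwuuuuwuuwuu.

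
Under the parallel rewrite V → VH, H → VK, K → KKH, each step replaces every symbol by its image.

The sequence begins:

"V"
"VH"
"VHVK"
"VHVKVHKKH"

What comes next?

Apply φ to VHVKVHKKH symbol by symbol: V→VH, H→VK, V→VH, K→KKH, V→VH, H→VK, K→KKH, K→KKH, H→VK; joined: VH VK VH KKH VH VK KKH KKH VK.

VHVKVHKKHVHVKKKHKKHVK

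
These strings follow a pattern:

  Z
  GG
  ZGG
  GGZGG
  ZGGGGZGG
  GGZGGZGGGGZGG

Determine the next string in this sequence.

ZGGGGZGGGGZGGZGGGGZGG

This is a Fibonacci-style word recurrence s(k) = s(k−2)·s(k−1): e.g. Z·GG = ZGG.
So term 7 is ZGGGGZGG·GGZGGZGGGGZGG.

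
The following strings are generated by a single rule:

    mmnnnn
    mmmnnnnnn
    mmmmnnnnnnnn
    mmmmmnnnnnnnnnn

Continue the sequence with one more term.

mmmmmmnnnnnnnnnnnn

Reading off run lengths: m runs 2, 3, 4, 5; n runs 4, 6, 8, 10 — each is linear in n, where the shown terms are n = 2, 3, 4, 5.
At n = 6 the blocks have lengths 6, 12.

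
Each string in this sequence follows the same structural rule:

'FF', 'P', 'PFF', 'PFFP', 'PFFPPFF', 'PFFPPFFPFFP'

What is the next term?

PFFPPFFPFFPPFFPPFF

Each term (from the third on) is the previous term followed by the one before it: term 3 = P·FF = PFF.
So term 7 is PFFPPFFPFFP·PFFPPFF.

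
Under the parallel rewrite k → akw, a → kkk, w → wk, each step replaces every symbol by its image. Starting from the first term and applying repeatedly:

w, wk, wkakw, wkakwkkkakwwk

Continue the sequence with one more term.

Applying the rule to each of the 13 symbols of wkakwkkkakwwk gives the pieces wk akw kkk akw wk akw akw akw kkk akw wk wk akw, which concatenate to the answer.

wkakwkkkakwwkakwakwakwkkkakwwkwkakw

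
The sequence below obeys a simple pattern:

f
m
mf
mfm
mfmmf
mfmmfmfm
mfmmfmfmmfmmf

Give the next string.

This is a Fibonacci-style word recurrence s(k) = s(k−1)·s(k−2): e.g. m·f = mf.
The next term joins mfmmfmfmmfmmf and mfmmfmfm.

mfmmfmfmmfmmfmfmmfmfm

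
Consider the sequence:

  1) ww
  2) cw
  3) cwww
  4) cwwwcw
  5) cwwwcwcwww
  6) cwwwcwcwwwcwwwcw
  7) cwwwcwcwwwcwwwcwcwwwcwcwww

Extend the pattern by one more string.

cwwwcwcwwwcwwwcwcwwwcwcwwwcwwwcwcwwwcwwwcw

Each term (from the third on) is the previous term followed by the one before it: term 3 = cw·ww = cwww.
Continuing: cwwwcwcwwwcwwwcwcwwwcwcwww · cwwwcwcwwwcwwwcw gives term 8.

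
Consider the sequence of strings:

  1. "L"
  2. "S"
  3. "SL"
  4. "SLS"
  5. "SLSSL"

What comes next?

Each term (from the third on) is the previous term followed by the one before it: term 3 = S·L = SL.
Continuing: SLSSL · SLS gives term 6.

SLSSLSLS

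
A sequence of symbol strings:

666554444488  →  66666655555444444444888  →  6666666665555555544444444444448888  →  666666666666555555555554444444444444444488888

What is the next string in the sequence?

66666666666666655555555555555444444444444444444444888888

The n-th term is 3n 6's then 3n-1 5's then 4n+1 4's then n+1 8's (n = 1, 2, …).
For the next term, n = 5, so the run lengths are 15, 14, 21, 6.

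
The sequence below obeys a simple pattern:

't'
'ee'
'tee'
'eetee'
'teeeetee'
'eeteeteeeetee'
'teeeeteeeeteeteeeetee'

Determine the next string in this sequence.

eeteeteeeeteeteeeeteeeeteeteeeetee

From term 3 onward, concatenate the second-to-last term with the last: t·ee = tee, ee·tee = eetee, …
The next term joins eeteeteeeetee and teeeeteeeeteeteeeetee.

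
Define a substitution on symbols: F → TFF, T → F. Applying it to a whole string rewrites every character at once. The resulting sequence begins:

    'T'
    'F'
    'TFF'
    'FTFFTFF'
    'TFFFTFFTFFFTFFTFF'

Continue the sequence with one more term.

FTFFTFFTFFFTFFTFFFTFFTFFTFFFTFFTFFFTFFTFF

Applying the rule to each of the 17 symbols of TFFFTFFTFFFTFFTFF gives the pieces F TFF TFF TFF F TFF TFF F TFF TFF TFF F TFF TFF F TFF TFF, which concatenate to the answer.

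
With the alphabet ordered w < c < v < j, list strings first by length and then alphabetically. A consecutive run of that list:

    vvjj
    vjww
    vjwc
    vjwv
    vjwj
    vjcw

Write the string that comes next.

Find the rightmost character of vjcw below j, bump it to the next letter, and reset everything to its right to w.

vjcc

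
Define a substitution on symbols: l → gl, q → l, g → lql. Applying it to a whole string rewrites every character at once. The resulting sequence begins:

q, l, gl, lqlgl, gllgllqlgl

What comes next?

lqlglgllqlglgllgllqlgl

Rewriting each symbol of gllgllqlgl: g→lql, l→gl, l→gl, g→lql, l→gl, l→gl, q→l, l→gl, g→lql, l→gl, which concatenates to lql gl gl lql gl gl l gl lql gl.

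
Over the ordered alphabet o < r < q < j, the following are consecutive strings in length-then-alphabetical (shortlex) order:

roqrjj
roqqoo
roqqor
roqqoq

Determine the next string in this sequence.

roqqoj

Find the rightmost character of roqqoq below j, bump it to the next letter, and reset everything to its right to o.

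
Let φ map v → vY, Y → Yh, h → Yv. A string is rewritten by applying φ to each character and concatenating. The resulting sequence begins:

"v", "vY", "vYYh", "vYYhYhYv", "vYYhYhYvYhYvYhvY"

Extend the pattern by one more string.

Rewriting the 16 symbols of vYYhYhYvYhYvYhvY one by one yields vY Yh Yh Yv Yh Yv Yh vY Yh Yv Yh vY Yh Yv vY Yh; concatenated:

vYYhYhYvYhYvYhvYYhYvYhvYYhYvvYYh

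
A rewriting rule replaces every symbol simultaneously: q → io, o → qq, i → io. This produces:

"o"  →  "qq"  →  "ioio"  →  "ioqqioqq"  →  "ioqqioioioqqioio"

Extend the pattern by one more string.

Rewriting the 16 symbols of ioqqioioioqqioio one by one yields io qq io io io qq io qq io qq io io io qq io qq; concatenated:

ioqqioioioqqioqqioqqioioioqqioqq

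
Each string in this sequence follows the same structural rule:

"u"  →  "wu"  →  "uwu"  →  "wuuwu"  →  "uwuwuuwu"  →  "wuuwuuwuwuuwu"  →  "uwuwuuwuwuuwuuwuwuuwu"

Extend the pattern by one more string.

wuuwuuwuwuuwuuwuwuuwuwuuwuuwuwuuwu

From term 3 onward, concatenate the second-to-last term with the last: u·wu = uwu, wu·uwu = wuuwu, …
The next term joins wuuwuuwuwuuwu and uwuwuuwuwuuwuuwuwuuwu.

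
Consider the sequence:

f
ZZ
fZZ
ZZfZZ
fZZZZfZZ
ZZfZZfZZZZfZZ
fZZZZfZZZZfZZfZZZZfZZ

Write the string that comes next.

ZZfZZfZZZZfZZfZZZZfZZZZfZZfZZZZfZZ

This is a Fibonacci-style word recurrence s(k) = s(k−2)·s(k−1): e.g. f·ZZ = fZZ.
Continuing: ZZfZZfZZZZfZZ · fZZZZfZZZZfZZfZZZZfZZ gives term 8.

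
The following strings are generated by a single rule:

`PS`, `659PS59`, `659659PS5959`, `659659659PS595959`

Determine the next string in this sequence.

s(k+1) = 659·s(k)·59, so each term gains 659 as a prefix and 59 as a suffix.
Applying this once more to 659659659PS595959:

659659659659PS59595959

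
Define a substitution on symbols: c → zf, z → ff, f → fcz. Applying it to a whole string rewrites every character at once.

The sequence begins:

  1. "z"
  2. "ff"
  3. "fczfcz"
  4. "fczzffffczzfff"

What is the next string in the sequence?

fczzffffffczfczfczfczzffffffczfczfcz

Replace each of the 14 characters of fczzffffczzfff in place — fcz zf ff ff fcz fcz fcz fcz zf ff ff fcz fcz fcz — and concatenate.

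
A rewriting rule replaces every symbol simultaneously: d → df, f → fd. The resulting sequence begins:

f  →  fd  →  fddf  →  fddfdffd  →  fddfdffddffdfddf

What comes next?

Replace each of the 16 characters of fddfdffddffdfddf in place — fd df df fd df fd fd df df fd fd df fd df df fd — and concatenate.

fddfdffddffdfddfdffdfddffddfdffd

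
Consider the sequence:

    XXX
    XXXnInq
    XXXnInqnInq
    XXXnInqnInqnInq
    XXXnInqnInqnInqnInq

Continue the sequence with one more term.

The strings grow by a fixed suffix nInq each time.
Applying this once more to XXXnInqnInqnInqnInq:

XXXnInqnInqnInqnInqnInq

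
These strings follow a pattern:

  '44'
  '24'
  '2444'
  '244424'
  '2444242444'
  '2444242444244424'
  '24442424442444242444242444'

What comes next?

This is a Fibonacci-style word recurrence s(k) = s(k−1)·s(k−2): e.g. 24·44 = 2444.
Continuing: 24442424442444242444242444 · 2444242444244424 gives term 8.

244424244424442424442424442444242444244424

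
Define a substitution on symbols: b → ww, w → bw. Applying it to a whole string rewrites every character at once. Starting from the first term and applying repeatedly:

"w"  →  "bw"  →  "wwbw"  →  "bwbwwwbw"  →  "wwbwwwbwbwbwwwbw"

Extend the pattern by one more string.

Rewriting the 16 symbols of wwbwwwbwbwbwwwbw one by one yields bw bw ww bw bw bw ww bw ww bw ww bw bw bw ww bw; concatenated:

bwbwwwbwbwbwwwbwwwbwwwbwbwbwwwbw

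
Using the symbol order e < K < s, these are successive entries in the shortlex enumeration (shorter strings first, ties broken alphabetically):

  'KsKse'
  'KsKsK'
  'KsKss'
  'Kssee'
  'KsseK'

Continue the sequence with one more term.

The successor of KsseK increments the rightmost position that isn't already s and resets every position after it to e.

Ksses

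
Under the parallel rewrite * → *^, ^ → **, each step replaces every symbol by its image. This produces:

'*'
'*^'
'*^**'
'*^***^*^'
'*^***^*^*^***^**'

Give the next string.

φ(*^***^*^*^***^**) expands symbol-by-symbol to *^ ** *^ *^ *^ ** *^ ** *^ ** *^ *^ *^ ** *^ *^; joining the 16 pieces gives the next term.

*^***^*^*^***^***^***^*^*^***^*^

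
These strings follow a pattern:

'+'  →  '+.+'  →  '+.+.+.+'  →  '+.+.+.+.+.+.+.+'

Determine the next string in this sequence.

+.+.+.+.+.+.+.+.+.+.+.+.+.+.+.+

s(k+1) = s(k)·.·s(k) — each term doubles the last with '.' between the halves.
So the next term is two copies of +.+.+.+.+.+.+.+ with '.' between the halves.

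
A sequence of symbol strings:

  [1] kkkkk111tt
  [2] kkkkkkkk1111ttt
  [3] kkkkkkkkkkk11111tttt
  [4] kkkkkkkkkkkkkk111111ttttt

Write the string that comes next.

kkkkkkkkkkkkkkkkk1111111tttttt

Term n consists of 3n-1 k's, followed by n+1 1's, followed by n t's, where the shown terms are n = 2, 3, 4, 5.
For the next term, n = 6, so the run lengths are 17, 7, 6.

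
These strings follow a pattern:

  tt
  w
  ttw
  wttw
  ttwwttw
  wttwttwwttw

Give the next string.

ttwwttwwttwttwwttw

Each term (from the third on) is the two preceding terms concatenated in order: term 3 = tt·w = ttw.
Continuing: ttwwttw · wttwttwwttw gives term 7.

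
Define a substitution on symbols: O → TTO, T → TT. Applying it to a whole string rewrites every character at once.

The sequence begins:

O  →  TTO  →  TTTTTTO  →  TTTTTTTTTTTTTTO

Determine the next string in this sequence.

Rewriting the 15 symbols of TTTTTTTTTTTTTTO one by one yields TT TT TT TT TT TT TT TT TT TT TT TT TT TT TTO; concatenated:

TTTTTTTTTTTTTTTTTTTTTTTTTTTTTTO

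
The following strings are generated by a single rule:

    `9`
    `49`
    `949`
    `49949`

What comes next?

94949949

From term 3 onward, concatenate the second-to-last term with the last: 9·49 = 949, 49·949 = 49949, …
So term 5 is 949·49949.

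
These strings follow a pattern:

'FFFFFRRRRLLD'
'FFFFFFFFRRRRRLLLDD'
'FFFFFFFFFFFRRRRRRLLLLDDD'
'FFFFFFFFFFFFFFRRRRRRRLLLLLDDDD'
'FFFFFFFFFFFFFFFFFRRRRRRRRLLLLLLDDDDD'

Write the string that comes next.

Term n consists of 3n-1 F's, followed by n+2 R's, followed by n L's, followed by n-1 D's, where the shown terms are n = 2, 3, 4, 5, 6.
Setting n = 7 gives 20, 9, 7, 6 characters in each block.

FFFFFFFFFFFFFFFFFFFFRRRRRRRRRLLLLLLLDDDDDD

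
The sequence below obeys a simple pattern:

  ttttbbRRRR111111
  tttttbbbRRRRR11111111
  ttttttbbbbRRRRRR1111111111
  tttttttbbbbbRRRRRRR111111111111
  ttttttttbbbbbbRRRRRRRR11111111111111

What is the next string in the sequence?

Term n consists of n+2 t's, followed by n b's, followed by n+2 R's, followed by 2n+2 1's, where the shown terms are n = 2, 3, 4, 5, 6.
At n = 7 the blocks have lengths 9, 7, 9, 16.

tttttttttbbbbbbbRRRRRRRRR1111111111111111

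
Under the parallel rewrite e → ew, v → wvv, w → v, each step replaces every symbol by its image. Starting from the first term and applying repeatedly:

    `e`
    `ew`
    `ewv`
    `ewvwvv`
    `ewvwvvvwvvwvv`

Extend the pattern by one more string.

Rewriting the 13 symbols of ewvwvvvwvvwvv one by one yields ew v wvv v wvv wvv wvv v wvv wvv v wvv wvv; concatenated:

ewvwvvvwvvwvvwvvvwvvwvvvwvvwvv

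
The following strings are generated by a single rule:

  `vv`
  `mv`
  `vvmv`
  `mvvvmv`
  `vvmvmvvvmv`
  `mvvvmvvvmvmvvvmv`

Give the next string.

vvmvmvvvmvmvvvmvvvmvmvvvmv

Each term (from the third on) is the two preceding terms concatenated in order: term 3 = vv·mv = vvmv.
The next term joins vvmvmvvvmv and mvvvmvvvmvmvvvmv.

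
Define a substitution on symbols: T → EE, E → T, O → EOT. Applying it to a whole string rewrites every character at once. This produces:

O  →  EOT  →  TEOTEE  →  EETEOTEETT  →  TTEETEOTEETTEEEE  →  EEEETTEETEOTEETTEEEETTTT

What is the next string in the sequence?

TTTTEEEETTEETEOTEETTEEEETTTTEEEEEEEE

Replace each of the 24 characters of EEEETTEETEOTEETTEEEETTTT in place — T T T T EE EE T T EE T EOT EE T T EE EE T T T T EE EE EE EE — and concatenate.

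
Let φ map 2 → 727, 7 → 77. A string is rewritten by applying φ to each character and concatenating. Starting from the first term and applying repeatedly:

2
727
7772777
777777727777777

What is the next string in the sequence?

Rewriting the 15 symbols of 777777727777777 one by one yields 77 77 77 77 77 77 77 727 77 77 77 77 77 77 77; concatenated:

7777777777777772777777777777777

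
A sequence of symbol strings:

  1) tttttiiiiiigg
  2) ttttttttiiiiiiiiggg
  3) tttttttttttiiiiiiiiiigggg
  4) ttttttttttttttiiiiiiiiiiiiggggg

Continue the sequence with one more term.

The n-th term is 3n-1 t's then 2n+2 i's then n g's, where the shown terms are n = 2, 3, 4, 5.
Setting n = 6 gives 17, 14, 6 characters in each block.

tttttttttttttttttiiiiiiiiiiiiiigggggg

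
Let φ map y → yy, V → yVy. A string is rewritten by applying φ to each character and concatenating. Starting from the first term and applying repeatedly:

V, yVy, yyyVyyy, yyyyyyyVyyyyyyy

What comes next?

φ(yyyyyyyVyyyyyyy) expands symbol-by-symbol to yy yy yy yy yy yy yy yVy yy yy yy yy yy yy yy; joining the 15 pieces gives the next term.

yyyyyyyyyyyyyyyVyyyyyyyyyyyyyyy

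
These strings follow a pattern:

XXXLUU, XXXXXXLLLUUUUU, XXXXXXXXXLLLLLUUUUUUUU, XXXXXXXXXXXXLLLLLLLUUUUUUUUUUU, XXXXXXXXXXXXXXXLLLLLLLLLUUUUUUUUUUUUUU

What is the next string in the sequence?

XXXXXXXXXXXXXXXXXXLLLLLLLLLLLUUUUUUUUUUUUUUUUU

The n-th term is 3n X's then 2n-1 L's then 3n-1 U's (n = 1, 2, …).
At n = 6 the blocks have lengths 18, 11, 17.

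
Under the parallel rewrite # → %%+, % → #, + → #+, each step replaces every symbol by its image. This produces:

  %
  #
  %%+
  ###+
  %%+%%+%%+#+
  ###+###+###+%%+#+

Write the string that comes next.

Rewriting the 17 symbols of ###+###+###+%%+#+ one by one yields %%+ %%+ %%+ #+ %%+ %%+ %%+ #+ %%+ %%+ %%+ #+ # # #+ %%+ #+; concatenated:

%%+%%+%%+#+%%+%%+%%+#+%%+%%+%%+#+###+%%+#+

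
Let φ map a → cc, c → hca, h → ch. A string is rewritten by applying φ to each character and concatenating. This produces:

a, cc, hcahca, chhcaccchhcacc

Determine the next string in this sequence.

hcachchhcacchcahcahcachchhcacchcahca

φ(chhcaccchhcacc) expands symbol-by-symbol to hca ch ch hca cc hca hca hca ch ch hca cc hca hca; joining the 14 pieces gives the next term.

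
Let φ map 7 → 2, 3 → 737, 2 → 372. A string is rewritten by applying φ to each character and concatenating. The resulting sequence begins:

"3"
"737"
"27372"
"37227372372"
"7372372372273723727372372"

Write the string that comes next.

Replace each of the 25 characters of 7372372372273723727372372 in place — 2 737 2 372 737 2 372 737 2 372 372 2 737 2 372 737 2 372 2 737 2 372 737 2 372 — and concatenate.

2737237273723727372372372273723727372372273723727372372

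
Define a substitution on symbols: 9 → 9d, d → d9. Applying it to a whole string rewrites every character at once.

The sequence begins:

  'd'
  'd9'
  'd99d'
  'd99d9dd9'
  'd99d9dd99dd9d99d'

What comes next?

Replace each of the 16 characters of d99d9dd99dd9d99d in place — d9 9d 9d d9 9d d9 d9 9d 9d d9 d9 9d d9 9d 9d d9 — and concatenate.

d99d9dd99dd9d99d9dd9d99dd99d9dd9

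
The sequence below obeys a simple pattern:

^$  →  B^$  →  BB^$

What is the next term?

Each term is the previous one with B prepended.
One more step from BB^$ gives the answer.

BBB^$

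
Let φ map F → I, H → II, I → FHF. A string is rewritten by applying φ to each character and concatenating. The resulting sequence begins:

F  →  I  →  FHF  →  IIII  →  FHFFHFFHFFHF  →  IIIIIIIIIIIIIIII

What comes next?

FHFFHFFHFFHFFHFFHFFHFFHFFHFFHFFHFFHFFHFFHFFHFFHF

Replace each of the 16 characters of IIIIIIIIIIIIIIII in place — FHF FHF FHF FHF FHF FHF FHF FHF FHF FHF FHF FHF FHF FHF FHF FHF — and concatenate.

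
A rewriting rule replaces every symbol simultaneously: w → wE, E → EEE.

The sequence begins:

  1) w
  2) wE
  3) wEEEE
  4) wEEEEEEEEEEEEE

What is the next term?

φ(wEEEEEEEEEEEEE) expands symbol-by-symbol to wE EEE EEE EEE EEE EEE EEE EEE EEE EEE EEE EEE EEE EEE; joining the 14 pieces gives the next term.

wEEEEEEEEEEEEEEEEEEEEEEEEEEEEEEEEEEEEEEEE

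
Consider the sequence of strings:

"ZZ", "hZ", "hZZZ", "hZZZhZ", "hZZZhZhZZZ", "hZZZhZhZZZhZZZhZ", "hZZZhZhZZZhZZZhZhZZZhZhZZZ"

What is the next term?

From term 3 onward, concatenate the last term with the second-to-last: hZ·ZZ = hZZZ, hZZZ·hZ = hZZZhZ, …
So term 8 is hZZZhZhZZZhZZZhZhZZZhZhZZZ·hZZZhZhZZZhZZZhZ.

hZZZhZhZZZhZZZhZhZZZhZhZZZhZZZhZhZZZhZZZhZ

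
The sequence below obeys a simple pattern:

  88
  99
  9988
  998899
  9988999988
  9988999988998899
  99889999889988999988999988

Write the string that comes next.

From term 3 onward, concatenate the last term with the second-to-last: 99·88 = 9988, 9988·99 = 998899, …
The next term joins 99889999889988999988999988 and 9988999988998899.

998899998899889999889999889988999988998899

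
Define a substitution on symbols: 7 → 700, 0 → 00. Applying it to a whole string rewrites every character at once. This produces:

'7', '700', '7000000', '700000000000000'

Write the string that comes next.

Replace each of the 15 characters of 700000000000000 in place — 700 00 00 00 00 00 00 00 00 00 00 00 00 00 00 — and concatenate.

7000000000000000000000000000000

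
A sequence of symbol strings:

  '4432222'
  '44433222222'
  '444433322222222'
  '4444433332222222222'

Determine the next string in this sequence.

44444433333222222222222

Reading off run lengths: 4 runs 2, 3, 4, 5; 3 runs 1, 2, 3, 4; 2 runs 4, 6, 8, 10 — each is linear in n, where the shown terms are n = 2, 3, 4, 5.
For the next term, n = 6, so the run lengths are 6, 5, 12.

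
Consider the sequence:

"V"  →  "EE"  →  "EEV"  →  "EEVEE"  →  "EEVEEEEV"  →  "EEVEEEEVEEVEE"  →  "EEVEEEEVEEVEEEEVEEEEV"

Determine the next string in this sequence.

EEVEEEEVEEVEEEEVEEEEVEEVEEEEVEEVEE

From term 3 onward, concatenate the last term with the second-to-last: EE·V = EEV, EEV·EE = EEVEE, …
The next term joins EEVEEEEVEEVEEEEVEEEEV and EEVEEEEVEEVEE.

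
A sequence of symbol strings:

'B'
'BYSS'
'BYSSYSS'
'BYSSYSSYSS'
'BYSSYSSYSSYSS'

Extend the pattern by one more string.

BYSSYSSYSSYSSYSS

Each term is the previous one with YSS appended.
So the next term is BYSSYSSYSSYSS·YSS.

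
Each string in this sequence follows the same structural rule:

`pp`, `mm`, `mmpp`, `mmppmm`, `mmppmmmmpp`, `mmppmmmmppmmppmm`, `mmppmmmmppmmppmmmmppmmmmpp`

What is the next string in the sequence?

mmppmmmmppmmppmmmmppmmmmppmmppmmmmppmmppmm

Each term (from the third on) is the previous term followed by the one before it: term 3 = mm·pp = mmpp.
The next term joins mmppmmmmppmmppmmmmppmmmmpp and mmppmmmmppmmppmm.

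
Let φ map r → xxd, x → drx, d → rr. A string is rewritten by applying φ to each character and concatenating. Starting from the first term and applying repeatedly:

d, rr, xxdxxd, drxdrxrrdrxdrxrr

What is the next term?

Rewriting the 16 symbols of drxdrxrrdrxdrxrr one by one yields rr xxd drx rr xxd drx xxd xxd rr xxd drx rr xxd drx xxd xxd; concatenated:

rrxxddrxrrxxddrxxxdxxdrrxxddrxrrxxddrxxxdxxd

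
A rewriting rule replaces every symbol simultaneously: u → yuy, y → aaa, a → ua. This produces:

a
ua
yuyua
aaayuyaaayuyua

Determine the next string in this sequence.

uauauaaaayuyaaauauauaaaayuyaaayuyua

φ(aaayuyaaayuyua) expands symbol-by-symbol to ua ua ua aaa yuy aaa ua ua ua aaa yuy aaa yuy ua; joining the 14 pieces gives the next term.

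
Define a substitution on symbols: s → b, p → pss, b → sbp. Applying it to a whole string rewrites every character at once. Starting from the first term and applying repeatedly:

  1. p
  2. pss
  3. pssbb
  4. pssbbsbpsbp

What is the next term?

pssbbsbpsbpbsbppssbsbppss

Rewriting each symbol of pssbbsbpsbp: p→pss, s→b, s→b, b→sbp, b→sbp, s→b, b→sbp, p→pss, s→b, b→sbp, p→pss, which concatenates to pss b b sbp sbp b sbp pss b sbp pss.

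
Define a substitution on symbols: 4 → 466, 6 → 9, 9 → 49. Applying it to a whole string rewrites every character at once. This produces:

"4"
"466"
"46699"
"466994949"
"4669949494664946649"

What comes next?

Replace each of the 19 characters of 4669949494664946649 in place — 466 9 9 49 49 466 49 466 49 466 9 9 466 49 466 9 9 466 49 — and concatenate.

466994949466494664946699466494669946649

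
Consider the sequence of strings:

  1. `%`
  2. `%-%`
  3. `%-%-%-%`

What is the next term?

s(k+1) = s(k)·-·s(k) — each term doubles the last with '-' between the halves.
Doubling %-%-%-% with '-' between the halves:

%-%-%-%-%-%-%-%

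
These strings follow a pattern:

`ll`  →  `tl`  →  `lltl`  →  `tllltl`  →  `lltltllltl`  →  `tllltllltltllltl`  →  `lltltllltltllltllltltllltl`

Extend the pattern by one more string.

Each term (from the third on) is the two preceding terms concatenated in order: term 3 = ll·tl = lltl.
So term 8 is tllltllltltllltl·lltltllltltllltllltltllltl.

tllltllltltllltllltltllltltllltllltltllltl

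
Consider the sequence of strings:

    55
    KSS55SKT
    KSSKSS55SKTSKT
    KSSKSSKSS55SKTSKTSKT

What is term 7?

KSSKSSKSSKSSKSSKSS55SKTSKTSKTSKTSKTSKT

s(k+1) = KSS·s(k)·SKT, so each term gains KSS as a prefix and SKT as a suffix.
From KSSKSSKSS55SKTSKTSKT, 3 further steps: KSSKSSKSS55SKTSKTSKT → KSSKSSKSSKSS55SKTSKTSKTSKT → KSSKSSKSSKSSKSS55SKTSKTSKTSKTSKT → (answer).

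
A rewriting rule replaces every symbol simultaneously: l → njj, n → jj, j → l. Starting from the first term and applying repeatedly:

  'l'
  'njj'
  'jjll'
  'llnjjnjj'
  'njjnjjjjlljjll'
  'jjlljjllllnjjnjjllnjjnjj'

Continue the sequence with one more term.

llnjjnjjllnjjnjjnjjnjjjjlljjllnjjnjjjjlljjll

Replace each of the 24 characters of jjlljjllllnjjnjjllnjjnjj in place — l l njj njj l l njj njj njj njj jj l l jj l l njj njj jj l l jj l l — and concatenate.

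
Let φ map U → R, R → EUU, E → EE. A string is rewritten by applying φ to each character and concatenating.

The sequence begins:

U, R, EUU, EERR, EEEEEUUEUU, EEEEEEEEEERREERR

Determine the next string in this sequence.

EEEEEEEEEEEEEEEEEEEEEUUEUUEEEEEUUEUU

Replace each of the 16 characters of EEEEEEEEEERREERR in place — EE EE EE EE EE EE EE EE EE EE EUU EUU EE EE EUU EUU — and concatenate.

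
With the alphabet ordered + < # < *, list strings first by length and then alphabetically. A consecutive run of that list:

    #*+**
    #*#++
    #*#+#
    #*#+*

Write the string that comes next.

#*##+

Treat #*#+* as a base-3 numeral over the given alphabet and add one, carrying through any trailing *'s.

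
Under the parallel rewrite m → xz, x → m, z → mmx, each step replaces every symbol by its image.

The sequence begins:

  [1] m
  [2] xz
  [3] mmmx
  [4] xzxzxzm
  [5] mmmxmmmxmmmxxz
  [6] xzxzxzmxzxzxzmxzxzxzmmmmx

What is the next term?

mmmxmmmxmmmxxzmmmxmmmxmmmxxzmmmxmmmxmmmxxzxzxzxzm

φ(xzxzxzmxzxzxzmxzxzxzmmmmx) expands symbol-by-symbol to m mmx m mmx m mmx xz m mmx m mmx m mmx xz m mmx m mmx m mmx xz xz xz xz m; joining the 25 pieces gives the next term.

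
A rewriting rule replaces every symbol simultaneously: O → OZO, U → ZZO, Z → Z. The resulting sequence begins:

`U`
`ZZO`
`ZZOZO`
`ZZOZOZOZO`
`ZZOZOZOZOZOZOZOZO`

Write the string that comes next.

Replace each of the 17 characters of ZZOZOZOZOZOZOZOZO in place — Z Z OZO Z OZO Z OZO Z OZO Z OZO Z OZO Z OZO Z OZO — and concatenate.

ZZOZOZOZOZOZOZOZOZOZOZOZOZOZOZOZO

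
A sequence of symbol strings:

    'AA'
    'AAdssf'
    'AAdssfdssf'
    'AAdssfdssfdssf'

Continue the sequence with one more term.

Each term is the previous one with dssf appended.
Applying this once more to AAdssfdssfdssf:

AAdssfdssfdssfdssf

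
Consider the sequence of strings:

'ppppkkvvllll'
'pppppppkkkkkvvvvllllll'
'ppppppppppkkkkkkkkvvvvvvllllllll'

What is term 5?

Term n consists of 3n+1 p's, followed by 3n-1 k's, followed by 2n v's, followed by 2n+2 l's (n = 1, 2, …).
For term 5, n = 5, so the run lengths are 16, 14, 10, 12.

ppppppppppppppppkkkkkkkkkkkkkkvvvvvvvvvvllllllllllll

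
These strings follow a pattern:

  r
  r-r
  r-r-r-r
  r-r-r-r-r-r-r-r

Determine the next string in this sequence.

s(k+1) = s(k)·-·s(k) — each term doubles the last with '-' between the halves.
Doubling r-r-r-r-r-r-r-r with '-' between the halves:

r-r-r-r-r-r-r-r-r-r-r-r-r-r-r-r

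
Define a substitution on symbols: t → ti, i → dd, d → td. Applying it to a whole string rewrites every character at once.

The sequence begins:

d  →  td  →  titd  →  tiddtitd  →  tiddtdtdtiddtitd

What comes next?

tiddtdtdtitdtitdtiddtdtdtiddtitd

Applying the rule to each of the 16 symbols of tiddtdtdtiddtitd gives the pieces ti dd td td ti td ti td ti dd td td ti dd ti td, which concatenate to the answer.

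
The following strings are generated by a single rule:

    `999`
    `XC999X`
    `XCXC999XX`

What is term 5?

XCXCXCXC999XXXX

Each term wraps the previous one in XC on the left and X on the right.
From XCXC999XX, 2 further steps: XCXC999XX → XCXCXC999XXX → (answer).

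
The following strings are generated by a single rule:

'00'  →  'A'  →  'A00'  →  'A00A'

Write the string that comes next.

A00AA00

Each term (from the third on) is the previous term followed by the one before it: term 3 = A·00 = A00.
So term 5 is A00A·A00.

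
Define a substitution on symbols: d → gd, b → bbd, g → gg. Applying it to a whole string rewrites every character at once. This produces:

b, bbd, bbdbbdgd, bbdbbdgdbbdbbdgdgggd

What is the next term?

Replace each of the 20 characters of bbdbbdgdbbdbbdgdgggd in place — bbd bbd gd bbd bbd gd gg gd bbd bbd gd bbd bbd gd gg gd gg gg gg gd — and concatenate.

bbdbbdgdbbdbbdgdgggdbbdbbdgdbbdbbdgdgggdgggggggd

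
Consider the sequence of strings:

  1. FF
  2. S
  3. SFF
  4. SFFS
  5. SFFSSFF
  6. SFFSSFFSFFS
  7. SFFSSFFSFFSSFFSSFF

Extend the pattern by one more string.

SFFSSFFSFFSSFFSSFFSFFSSFFSFFS

From term 3 onward, concatenate the last term with the second-to-last: S·FF = SFF, SFF·S = SFFS, …
Continuing: SFFSSFFSFFSSFFSSFF · SFFSSFFSFFS gives term 8.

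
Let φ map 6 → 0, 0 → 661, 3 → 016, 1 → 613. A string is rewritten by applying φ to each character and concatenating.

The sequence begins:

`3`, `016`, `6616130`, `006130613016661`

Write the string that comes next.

Applying the rule to each of the 15 symbols of 006130613016661 gives the pieces 661 661 0 613 016 661 0 613 016 661 613 0 0 0 613, which concatenate to the answer.

66166106130166610613016661613000613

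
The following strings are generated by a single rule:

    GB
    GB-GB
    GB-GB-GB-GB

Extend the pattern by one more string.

Every step duplicates the string with '-' between the halves.
So the next term is two copies of GB-GB-GB-GB with '-' between the halves.

GB-GB-GB-GB-GB-GB-GB-GB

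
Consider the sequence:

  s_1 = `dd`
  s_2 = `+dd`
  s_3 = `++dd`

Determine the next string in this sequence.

Each term is the previous one with + prepended.
Applying this once more to ++dd:

+++dd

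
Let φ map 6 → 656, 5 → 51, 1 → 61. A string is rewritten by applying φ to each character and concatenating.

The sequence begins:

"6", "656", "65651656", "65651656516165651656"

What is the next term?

6565165651616565165651616566165651656516165651656

Replace each of the 20 characters of 65651656516165651656 in place — 656 51 656 51 61 656 51 656 51 61 656 61 656 51 656 51 61 656 51 656 — and concatenate.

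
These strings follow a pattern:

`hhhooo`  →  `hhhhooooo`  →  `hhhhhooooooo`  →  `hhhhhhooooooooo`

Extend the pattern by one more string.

hhhhhhhooooooooooo

Term n consists of n+1 h's, followed by 2n-1 o's, where the shown terms are n = 2, 3, 4, 5.
Setting n = 6 gives 7, 11 characters in each block.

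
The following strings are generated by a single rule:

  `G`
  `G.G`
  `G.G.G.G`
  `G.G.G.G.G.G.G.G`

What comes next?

Each string is two copies of the previous one joined by '.'.
One more doubling of G.G.G.G.G.G.G.G gives the answer.

G.G.G.G.G.G.G.G.G.G.G.G.G.G.G.G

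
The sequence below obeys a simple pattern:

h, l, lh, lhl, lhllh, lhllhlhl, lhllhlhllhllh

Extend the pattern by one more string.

lhllhlhllhllhlhllhlhl

Each term (from the third on) is the previous term followed by the one before it: term 3 = l·h = lh.
The next term joins lhllhlhllhllh and lhllhlhl.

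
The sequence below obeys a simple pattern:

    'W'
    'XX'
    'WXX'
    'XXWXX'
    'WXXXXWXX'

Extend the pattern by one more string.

XXWXXWXXXXWXX

From term 3 onward, concatenate the second-to-last term with the last: W·XX = WXX, XX·WXX = XXWXX, …
Continuing: XXWXX · WXXXXWXX gives term 6.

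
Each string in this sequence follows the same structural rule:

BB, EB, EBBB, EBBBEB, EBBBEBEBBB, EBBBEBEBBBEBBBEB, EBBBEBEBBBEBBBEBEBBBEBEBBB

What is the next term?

EBBBEBEBBBEBBBEBEBBBEBEBBBEBBBEBEBBBEBBBEB

This is a Fibonacci-style word recurrence s(k) = s(k−1)·s(k−2): e.g. EB·BB = EBBB.
So term 8 is EBBBEBEBBBEBBBEBEBBBEBEBBB·EBBBEBEBBBEBBBEB.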